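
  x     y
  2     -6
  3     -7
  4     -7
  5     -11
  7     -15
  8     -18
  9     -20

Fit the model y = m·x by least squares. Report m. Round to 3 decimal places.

m = -2.198

From the data, Σx·x = 248.
And Σx·y = -545.
So MᵀM·[m]ᵀ = Mᵀy: [[248]]·[m]ᵀ = [-545]ᵀ.
m = (-545)/248 = -2.19758.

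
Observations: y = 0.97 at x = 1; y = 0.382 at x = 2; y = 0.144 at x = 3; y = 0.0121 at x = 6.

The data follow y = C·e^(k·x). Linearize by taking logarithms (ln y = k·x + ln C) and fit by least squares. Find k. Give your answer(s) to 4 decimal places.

k = -0.8729

Linearized form: ln y = k·x + ln C. From the 4 transformed points,
Σx = 12.0000, Σ(x)² = 50.0000, Σln y = -7.3453, Σx·ln y = -34.2563.
Normal system: [[50.0000, 12.0000]; [12.0000, 4]]·[k, ln C]ᵀ = [-34.2563, -7.3453]ᵀ.
Slope k = (n·Σx·ln y − Σx·Σln y)/(n·Σ(x)² − (Σx)²) = (4·-34.2563 − 12.0000·-7.3453)/56.0000 = -0.87289; ln C = (Σln y − k·Σx)/n = 0.78233.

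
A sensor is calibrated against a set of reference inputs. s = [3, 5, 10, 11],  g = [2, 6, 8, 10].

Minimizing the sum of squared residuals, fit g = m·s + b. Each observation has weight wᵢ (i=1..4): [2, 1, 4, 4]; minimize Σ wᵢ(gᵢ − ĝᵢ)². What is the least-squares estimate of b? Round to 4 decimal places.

b = -0.1502

Compute the Gram sums: Σwᵢ·s·s = 927, Σwᵢ·s = 95, Σwᵢ·1 = 11.
And Σwᵢ·s·g = 802, Σwᵢ·g = 82.
Eliminating b: 11·(row 1) − 95·(row 2) gives 1172·m = 11·802 − 95·82 = 1032, so m = 258/293.
Then b = (82 − 95·(258/293))/11 = -44/293.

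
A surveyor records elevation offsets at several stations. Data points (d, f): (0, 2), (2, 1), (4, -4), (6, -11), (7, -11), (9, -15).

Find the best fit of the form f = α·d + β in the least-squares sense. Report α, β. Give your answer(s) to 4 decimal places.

Entries of MᵀM: Σd·d = 186, Σd = 28, Σ1 = 6.
And Σd·f = -292, Σf = -38.
So MᵀM·[α, β]ᵀ = Mᵀf: [[186, 28]; [28, 6]]·[α, β]ᵀ = [-292, -38]ᵀ.
Determinant 186·6 − 28² = 332.
α = ((-292)·6 − 28·(-38))/332 = -172/83; β = (186·(-38) − 28·(-292))/332 = 277/83.

α = -2.0723, β = 3.3373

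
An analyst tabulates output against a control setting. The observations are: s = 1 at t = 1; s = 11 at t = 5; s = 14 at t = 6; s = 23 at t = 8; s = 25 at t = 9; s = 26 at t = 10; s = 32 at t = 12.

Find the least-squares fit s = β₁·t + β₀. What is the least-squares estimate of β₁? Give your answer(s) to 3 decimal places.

β₁ = 2.912

Forming XᵀX = [[451, 51]; [51, 7]] and Xᵀs = [1193, 132]ᵀ gives XᵀX·[β₁, β₀]ᵀ = Xᵀs.
Δ = 451·7 − 51² = 556.
β₁ = (1193·7 − 51·132)/556 = 1619/556; β₀ = (451·132 − 51·1193)/556 = -1311/556.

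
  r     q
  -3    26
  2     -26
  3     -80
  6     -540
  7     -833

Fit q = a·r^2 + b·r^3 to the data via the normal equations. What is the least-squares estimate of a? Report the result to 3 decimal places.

a = -3.011

Compute the Gram sums: Σr^2·r^2 = 3875, Σr^2·r^3 = 24615, Σr^3·r^3 = 165827.
For Xᵀq: Σr^2·q = -60847, Σr^3·q = -405429.
Normal equations: [[3875, 24615]; [24615, 165827]]·[a, b]ᵀ = [-60847, -405429]ᵀ.
Determinant 3875·165827 − 24615² = 36681400.
a = ((-60847)·165827 − 24615·(-405429))/36681400 = -55220317/18340700; b = (3875·(-405429) − 24615·(-60847))/36681400 = -7328847/3668140.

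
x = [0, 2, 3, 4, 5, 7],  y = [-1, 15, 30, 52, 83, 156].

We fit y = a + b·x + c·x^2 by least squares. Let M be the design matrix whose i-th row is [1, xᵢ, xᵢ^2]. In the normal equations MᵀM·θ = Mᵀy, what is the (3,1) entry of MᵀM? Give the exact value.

Row 3 ↔ basis x^2, column 1 ↔ basis 1, so (MᵀM)_{3,1} = Σᵢ x^2 = (0)·(1) + (4)·(1) + (9)·(1) + (16)·(1) + (25)·(1) + (49)·(1) = 103.

103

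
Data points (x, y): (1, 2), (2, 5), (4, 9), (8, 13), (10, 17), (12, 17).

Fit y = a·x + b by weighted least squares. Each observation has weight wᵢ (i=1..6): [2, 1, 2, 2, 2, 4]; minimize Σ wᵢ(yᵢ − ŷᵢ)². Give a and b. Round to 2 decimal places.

a = 1.31, b = 2.25

From the data, Σwᵢ·x·x = 942, Σwᵢ·x = 96, Σwᵢ·1 = 13.
Moment sums: Σwᵢ·x·y = 1450, Σwᵢ·y = 155.
MᵀWM·[a, b]ᵀ = MᵀWy becomes [[942, 96]; [96, 13]]·[a, b]ᵀ = [1450, 155]ᵀ.
Eliminating b: 13·(row 1) − 96·(row 2) gives 3030·a = 13·1450 − 96·155 = 3970, so a = 397/303.
Then b = (155 − 96·(397/303))/13 = 227/101.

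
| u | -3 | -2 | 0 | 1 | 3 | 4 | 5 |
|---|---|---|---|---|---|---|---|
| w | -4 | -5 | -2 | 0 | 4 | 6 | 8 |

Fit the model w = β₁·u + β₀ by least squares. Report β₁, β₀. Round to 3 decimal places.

XᵀX·[β₁, β₀]ᵀ = Xᵀw reads: 64·β₁ + 8·β₀ = 98;  8·β₁ + 7·β₀ = 7.
(Σu·u = 64, Σu = 8, Σ1 = 7, Σu·w = 98, Σw = 7.)
Determinant 64·7 − 8² = 384.
β₁ = (98·7 − 8·7)/384 = 105/64; β₀ = (64·7 − 8·98)/384 = -7/8.

β₁ = 1.641, β₀ = -0.875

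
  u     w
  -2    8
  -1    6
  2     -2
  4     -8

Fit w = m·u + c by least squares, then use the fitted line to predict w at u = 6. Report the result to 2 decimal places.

AᵀA·[m, c]ᵀ = Aᵀw reads: 25·m + 3·c = -58;  3·m + 4·c = 4.
(Σu·u = 25, Σu = 3, Σ1 = 4, Σu·w = -58, Σw = 4.)
Eliminating c: 4·(row 1) − 3·(row 2) gives 91·m = 4·(-58) − 3·4 = -244, so m = -244/91.
Then c = (4 − 3·(-244/91))/4 = 274/91.
At u = 6: ŵ = (-244/91)·(6) + (274/91)·(1) = -170/13.

ŵ = -13.08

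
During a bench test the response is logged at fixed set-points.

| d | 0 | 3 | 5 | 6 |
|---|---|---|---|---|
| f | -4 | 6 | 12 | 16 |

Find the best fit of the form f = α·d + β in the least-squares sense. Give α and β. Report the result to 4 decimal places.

α = 3.2857, β = -4.0000

With design matrix A, AᵀA = [[70, 14]; [14, 4]] and Aᵀf = [174, 30]ᵀ.
Δ = 70·4 − 14² = 84.
α = (174·4 − 14·30)/84 = 23/7; β = (70·30 − 14·174)/84 = -4.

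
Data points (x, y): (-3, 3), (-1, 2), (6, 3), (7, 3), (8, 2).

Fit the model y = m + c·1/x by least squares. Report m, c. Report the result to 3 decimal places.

m = 2.691, c = 0.509

The normal system AᵀA·[m, c]ᵀ = Aᵀy is [[5, -151/168]; [-151/168, 33161/28224]]·[m, c]ᵀ = [13, -51/28]ᵀ.
Determinant 5·(33161/28224) − (-151/168)² = 11917/2352.
m = (13·(33161/28224) − (-151/168)·(-51/28))/(11917/2352) = 384887/143004; c = (5·(-51/28) − (-151/168)·13)/(11917/2352) = 6062/11917.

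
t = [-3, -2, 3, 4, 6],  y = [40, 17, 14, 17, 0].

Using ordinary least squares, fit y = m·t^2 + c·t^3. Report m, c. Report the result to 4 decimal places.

Normal-equation sums: Σt^2·t^2 = 1730, Σt^2·t^3 = 8768, Σt^3·t^3 = 52274.
And Σt^2·y = 826, Σt^3·y = 250.
Normal equations: [[1730, 8768]; [8768, 52274]]·[m, c]ᵀ = [826, 250]ᵀ.
Determinant 1730·52274 − 8768² = 13556196.
m = (826·52274 − 8768·250)/13556196 = 1138509/376561; c = (1730·250 − 8768·826)/13556196 = -189163/376561.

m = 3.0234, c = -0.5023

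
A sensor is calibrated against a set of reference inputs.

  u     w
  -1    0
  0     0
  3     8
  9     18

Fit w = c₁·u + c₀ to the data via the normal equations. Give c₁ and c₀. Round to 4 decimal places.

From the data, Σu·u = 91, Σu = 11, Σ1 = 4.
Right-hand side: Σu·w = 186, Σw = 26.
So MᵀM·[c₁, c₀]ᵀ = Mᵀw: [[91, 11]; [11, 4]]·[c₁, c₀]ᵀ = [186, 26]ᵀ.
Determinant 91·4 − 11² = 243.
c₁ = (186·4 − 11·26)/243 = 458/243; c₀ = (91·26 − 11·186)/243 = 320/243.

c₁ = 1.8848, c₀ = 1.3169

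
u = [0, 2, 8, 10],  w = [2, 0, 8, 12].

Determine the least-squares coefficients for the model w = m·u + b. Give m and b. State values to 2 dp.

m = 1.09, b = 0.06

Sums needed: Σu·u = 168, Σu = 20, Σ1 = 4.
Moment sums: Σu·w = 184, Σw = 22.
So AᵀA·[m, b]ᵀ = Aᵀw: [[168, 20]; [20, 4]]·[m, b]ᵀ = [184, 22]ᵀ.
Determinant 168·4 − 20² = 272.
m = (184·4 − 20·22)/272 = 37/34; b = (168·22 − 20·184)/272 = 1/17.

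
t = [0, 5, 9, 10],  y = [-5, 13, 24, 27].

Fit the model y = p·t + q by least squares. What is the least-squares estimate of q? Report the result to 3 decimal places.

q = -4.315

Compute the Gram sums: Σt·t = 206, Σt = 24, Σ1 = 4.
Moment sums: Σt·y = 551, Σy = 59.
Eliminating q: 4·(row 1) − 24·(row 2) gives 248·p = 4·551 − 24·59 = 788, so p = 197/62.
Then q = (59 − 24·(197/62))/4 = -535/124.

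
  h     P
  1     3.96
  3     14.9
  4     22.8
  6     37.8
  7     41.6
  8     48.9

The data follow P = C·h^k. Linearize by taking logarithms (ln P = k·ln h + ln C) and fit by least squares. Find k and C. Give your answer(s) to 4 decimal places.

k = 1.2215, C = 3.9974

Linearized form: ln P = k·ln h + ln C. From the 6 transformed points,
AᵀA = [[14.4498, 8.3020]; [8.3020, 6]], rhs = [29.1537, 18.4546]ᵀ  (here Σln h = 8.3020, Σ(ln h)² = 14.4498, Σln P = 18.4546, Σln h·ln P = 29.1537).
Slope k = (n·Σln h·ln P − Σln h·Σln P)/(n·Σ(ln h)² − (Σln h)²) = (6·29.1537 − 8.3020·18.4546)/17.7753 = 1.22148; ln C = (Σln P − k·Σln h)/n = 1.38564, so C = exp(1.38564) = 3.99738.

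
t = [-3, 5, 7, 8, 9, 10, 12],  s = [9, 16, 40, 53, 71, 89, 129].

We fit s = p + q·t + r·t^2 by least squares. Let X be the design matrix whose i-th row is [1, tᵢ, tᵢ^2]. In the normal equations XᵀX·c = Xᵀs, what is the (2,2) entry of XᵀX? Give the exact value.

472

Row 2 ↔ basis t, column 2 ↔ basis t, so (XᵀX)_{2,2} = Σᵢ (t)·(t) = (-3)·(-3) + (5)·(5) + (7)·(7) + (8)·(8) + (9)·(9) + (10)·(10) + (12)·(12) = 472.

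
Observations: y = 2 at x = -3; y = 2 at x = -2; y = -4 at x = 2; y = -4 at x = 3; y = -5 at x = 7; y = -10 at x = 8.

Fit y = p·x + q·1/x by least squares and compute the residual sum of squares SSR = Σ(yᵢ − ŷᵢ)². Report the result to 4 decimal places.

SSR = 12.7447

Normal-equation sums: Σx·x = 139, Σx·1/x = 6, Σ1/x·1/x = 21401/28224.
Right-hand side: Σx·y = -145, Σ1/x·y = -195/28.
MᵀM·[p, q]ᵀ = Mᵀy becomes [[139, 6]; [6, 21401/28224]]·[p, q]ᵀ = [-145, -195/28]ᵀ.
det = 139·(21401/28224) − 6² = 1958675/28224.
p = ((-145)·(21401/28224) − 6·(-195/28))/(1958675/28224) = -384757/391735; q = (139·(-195/28) − 6·(-145))/(1958675/28224) = -553392/391735.
Residuals: -111053/78347, -52548/78347, -104146/78347, -45641/78347, 162736/78347, -154024/78347; SSR = 998506/78347.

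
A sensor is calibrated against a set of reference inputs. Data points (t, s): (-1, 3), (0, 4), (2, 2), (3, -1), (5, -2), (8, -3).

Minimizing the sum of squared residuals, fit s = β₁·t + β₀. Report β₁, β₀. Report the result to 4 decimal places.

β₁ = -0.8116, β₀ = 2.7994

The normal system XᵀX·[β₁, β₀]ᵀ = Xᵀs is [[103, 17]; [17, 6]]·[β₁, β₀]ᵀ = [-36, 3]ᵀ.
Determinant 103·6 − 17² = 329.
β₁ = ((-36)·6 − 17·3)/329 = -267/329; β₀ = (103·3 − 17·(-36))/329 = 921/329.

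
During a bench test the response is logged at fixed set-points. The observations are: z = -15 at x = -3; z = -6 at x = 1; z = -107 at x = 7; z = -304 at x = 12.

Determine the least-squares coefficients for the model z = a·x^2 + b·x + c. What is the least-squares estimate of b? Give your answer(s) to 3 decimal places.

b = -1.292

From the data, Σx^2·x^2 = 23219, Σx^2·x = 2045, Σx^2 = 203, Σx·x = 203, Σx = 17, Σ1 = 4.
For Mᵀz: Σx^2·z = -49160, Σx·z = -4358, Σz = -432.
So MᵀM·[a, b, c]ᵀ = Mᵀz: [[23219, 2045, 203]; [2045, 203, 17]; [203, 17, 4]]·[a, b, c]ᵀ = [-49160, -4358, -432]ᵀ.
Inverting the 3×3 Gram matrix, [a, b, c]ᵀ = [-77263/38820, -50171/38820, -4853/3235]ᵀ.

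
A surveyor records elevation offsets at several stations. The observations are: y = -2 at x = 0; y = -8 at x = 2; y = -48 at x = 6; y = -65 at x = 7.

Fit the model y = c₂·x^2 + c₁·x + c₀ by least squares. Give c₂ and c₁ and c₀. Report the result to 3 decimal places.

c₂ = -1.225, c₁ = -0.364, c₀ = -2.120

The normal equations are: 3713·c₂ + 567·c₁ + 89·c₀ = -4945;  567·c₂ + 89·c₁ + 15·c₀ = -759;  89·c₂ + 15·c₁ + 4·c₀ = -123.
(Σx^2·x^2 = 3713, Σx^2·x = 567, Σx^2 = 89, Σx·x = 89, Σx = 15, Σ1 = 4, Σx^2·y = -4945, Σx·y = -759, Σy = -123.)
Solving the 3×3 system (Gaussian elimination) gives c₂ = -1435/1171, c₁ = -426/1171, c₀ = -2482/1171.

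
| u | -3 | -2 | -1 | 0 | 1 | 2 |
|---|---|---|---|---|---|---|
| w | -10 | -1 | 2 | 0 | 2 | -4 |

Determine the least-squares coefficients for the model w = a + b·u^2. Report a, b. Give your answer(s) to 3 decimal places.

a = 2.277, b = -1.298

Sums needed: Σ1 = 6, Σu^2 = 19, Σu^2·u^2 = 115.
Right-hand side: Σw = -11, Σu^2·w = -106.
MᵀM·[a, b]ᵀ = Mᵀw becomes [[6, 19]; [19, 115]]·[a, b]ᵀ = [-11, -106]ᵀ.
det = 6·115 − 19² = 329.
a = ((-11)·115 − 19·(-106))/329 = 107/47; b = (6·(-106) − 19·(-11))/329 = -61/47.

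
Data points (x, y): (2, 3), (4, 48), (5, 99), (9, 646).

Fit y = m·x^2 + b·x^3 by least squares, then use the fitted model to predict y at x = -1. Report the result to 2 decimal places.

ŷ = -2.04

From the data, Σx^2·x^2 = 7458, Σx^2·x^3 = 63230, Σx^3·x^3 = 551226.
Moment sums: Σx^2·y = 55581, Σx^3·y = 486405.
So AᵀA·[m, b]ᵀ = Aᵀy: [[7458, 63230]; [63230, 551226]]·[m, b]ᵀ = [55581, 486405]ᵀ.
Eliminating b: 551226·(row 1) − 63230·(row 2) gives 113010608·m = 551226·55581 − 63230·486405 = -117695844, so m = -29423961/28252652.
Then b = (486405 − 63230·(-29423961/28252652))/551226 = 28305465/28252652.
At x = -1: ŷ = (-29423961/28252652)·(1) + (28305465/28252652)·(-1) = -28864713/14126326.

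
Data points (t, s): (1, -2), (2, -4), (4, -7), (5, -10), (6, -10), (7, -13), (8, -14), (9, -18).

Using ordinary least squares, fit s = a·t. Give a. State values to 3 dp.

Sums needed: Σt·t = 276.
For Aᵀs: Σt·s = -513.
AᵀA·[a]ᵀ = Aᵀs becomes [[276]]·[a]ᵀ = [-513]ᵀ.
Hence a = -513 / 276 ≈ -1.8587.

a = -1.859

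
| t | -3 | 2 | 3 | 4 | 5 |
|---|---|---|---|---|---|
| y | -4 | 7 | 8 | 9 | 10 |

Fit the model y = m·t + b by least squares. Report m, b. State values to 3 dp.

XᵀX·[m, b]ᵀ = Xᵀy reads: 63·m + 11·b = 136;  11·m + 5·b = 30.
(Σt·t = 63, Σt = 11, Σ1 = 5, Σt·y = 136, Σy = 30.)
det = 63·5 − 11² = 194.
m = (136·5 − 11·30)/194 = 175/97; b = (63·30 − 11·136)/194 = 197/97.

m = 1.804, b = 2.031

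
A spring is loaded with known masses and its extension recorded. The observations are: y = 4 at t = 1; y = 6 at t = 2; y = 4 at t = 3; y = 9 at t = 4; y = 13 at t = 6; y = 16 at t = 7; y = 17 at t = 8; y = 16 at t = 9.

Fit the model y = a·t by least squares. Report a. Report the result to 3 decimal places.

Compute the Gram sums: Σt·t = 260.
Moment sums: Σt·y = 534.
Normal equations: [[260]]·[a]ᵀ = [534]ᵀ.
Hence a = 534 / 260 ≈ 2.05385.

a = 2.054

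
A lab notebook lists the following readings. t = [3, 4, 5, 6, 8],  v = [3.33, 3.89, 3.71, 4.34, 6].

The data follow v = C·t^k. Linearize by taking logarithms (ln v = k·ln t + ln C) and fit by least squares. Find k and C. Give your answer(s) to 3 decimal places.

k = 0.548, C = 1.740

Linearized form: ln v = k·ln t + ln C. From the 5 transformed points,
Over the data: Σln t = 7.9655, Σ(ln t)² = 13.2535, Σln v = 7.1320, Σln t·ln v = 11.6707.
Normal system: [[13.2535, 7.9655]; [7.9655, 5]]·[k, ln C]ᵀ = [11.6707, 7.1320]ᵀ.
Slope k = (n·Σln t·ln v − Σln t·Σln v)/(n·Σ(ln t)² − (Σln t)²) = (5·11.6707 − 7.9655·7.1320)/2.8177 = 0.54758; ln C = (Σln v − k·Σln t)/n = 0.55406, so C = exp(0.55406) = 1.74030.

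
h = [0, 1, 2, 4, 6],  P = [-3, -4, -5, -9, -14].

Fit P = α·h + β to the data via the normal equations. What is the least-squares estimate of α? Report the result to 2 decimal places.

α = -1.85

MᵀM·[α, β]ᵀ = MᵀP reads: 57·α + 13·β = -134;  13·α + 5·β = -35.
Eliminating β: 5·(row 1) − 13·(row 2) gives 116·α = 5·(-134) − 13·(-35) = -215, so α = -215/116.
Then β = ((-35) − 13·(-215/116))/5 = -253/116.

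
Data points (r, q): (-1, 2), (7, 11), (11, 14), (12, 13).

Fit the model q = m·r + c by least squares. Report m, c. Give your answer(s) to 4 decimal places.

m = 0.9069, c = 3.4248

XᵀX·[m, c]ᵀ = Xᵀq reads: 315·m + 29·c = 385;  29·m + 4·c = 40.
(Σr·r = 315, Σr = 29, Σ1 = 4, Σr·q = 385, Σq = 40.)
Eliminating c: 4·(row 1) − 29·(row 2) gives 419·m = 4·385 − 29·40 = 380, so m = 380/419.
Then c = (40 − 29·(380/419))/4 = 1435/419.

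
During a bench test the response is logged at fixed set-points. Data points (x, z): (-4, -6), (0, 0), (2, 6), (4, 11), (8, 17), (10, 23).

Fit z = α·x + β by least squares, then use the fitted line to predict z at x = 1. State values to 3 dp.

ẑ = 3.670

Normal-equation sums: Σx·x = 200, Σx = 20, Σ1 = 6.
And Σx·z = 446, Σz = 51.
So AᵀA·[α, β]ᵀ = Aᵀz: [[200, 20]; [20, 6]]·[α, β]ᵀ = [446, 51]ᵀ.
det = 200·6 − 20² = 800.
α = (446·6 − 20·51)/800 = 207/100; β = (200·51 − 20·446)/800 = 8/5.
At x = 1: ẑ = (207/100)·(1) + (8/5)·(1) = 367/100.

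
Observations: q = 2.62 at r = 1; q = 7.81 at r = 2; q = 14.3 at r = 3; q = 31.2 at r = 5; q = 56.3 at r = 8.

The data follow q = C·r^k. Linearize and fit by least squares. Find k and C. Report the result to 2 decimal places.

Taking logs, ln q = k·ln r + ln C, so regress ln q on ln r.
AᵀA = [[8.6018, 5.4806]; [5.4806, 5]], rhs = [18.2660, 13.1500]ᵀ  (here Σln r = 5.4806, Σ(ln r)² = 8.6018, Σln q = 13.1500, Σln r·ln q = 18.2660).
Δ = 8.6018·5 − (5.4806)² = 12.9714; k = (18.2660·5 − 5.4806·13.1500)/12.9714 = 1.48480, ln C = (8.6018·13.1500 − 5.4806·18.2660)/12.9714 = 1.00246, so C = exp(1.00246) = 2.72498.

k = 1.48, C = 2.72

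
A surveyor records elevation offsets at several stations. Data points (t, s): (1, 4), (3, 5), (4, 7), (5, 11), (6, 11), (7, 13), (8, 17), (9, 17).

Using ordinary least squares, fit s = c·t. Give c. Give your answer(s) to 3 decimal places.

c = 1.950

The normal equations are: 281·c = 548.
(Σt·t = 281, Σt·s = 548.)
Hence c = 548 / 281 ≈ 1.95018.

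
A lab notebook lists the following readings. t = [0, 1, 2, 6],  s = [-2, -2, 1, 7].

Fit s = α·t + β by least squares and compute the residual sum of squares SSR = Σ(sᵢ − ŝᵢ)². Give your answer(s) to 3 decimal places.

SSR = 1.518

With design matrix X, XᵀX = [[41, 9]; [9, 4]] and Xᵀs = [42, 4]ᵀ.
Eliminating β: 4·(row 1) − 9·(row 2) gives 83·α = 4·42 − 9·4 = 132, so α = 132/83.
Then β = (4 − 9·(132/83))/4 = -214/83.
Residuals: 48/83, -84/83, 33/83, 3/83; SSR = 126/83.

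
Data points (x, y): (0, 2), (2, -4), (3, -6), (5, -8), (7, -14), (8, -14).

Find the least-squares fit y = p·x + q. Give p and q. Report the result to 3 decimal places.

The normal system MᵀM·[p, q]ᵀ = Mᵀy is [[151, 25]; [25, 6]]·[p, q]ᵀ = [-276, -44]ᵀ.
Eliminating q: 6·(row 1) − 25·(row 2) gives 281·p = 6·(-276) − 25·(-44) = -556, so p = -556/281.
Then q = ((-44) − 25·(-556/281))/6 = 256/281.

p = -1.979, q = 0.911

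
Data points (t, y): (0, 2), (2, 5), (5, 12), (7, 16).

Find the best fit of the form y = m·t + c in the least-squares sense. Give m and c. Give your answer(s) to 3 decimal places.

With design matrix M, MᵀM = [[78, 14]; [14, 4]] and Mᵀy = [182, 35]ᵀ.
det = 78·4 − 14² = 116.
m = (182·4 − 14·35)/116 = 119/58; c = (78·35 − 14·182)/116 = 91/58.

m = 2.052, c = 1.569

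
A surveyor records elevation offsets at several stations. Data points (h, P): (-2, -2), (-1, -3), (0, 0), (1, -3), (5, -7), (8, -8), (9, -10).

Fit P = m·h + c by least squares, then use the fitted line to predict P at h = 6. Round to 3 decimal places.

P̂ = -7.113

Entries of AᵀA: Σh·h = 176, Σh = 20, Σ1 = 7.
For AᵀP: Σh·P = -185, ΣP = -33.
So AᵀA·[m, c]ᵀ = AᵀP: [[176, 20]; [20, 7]]·[m, c]ᵀ = [-185, -33]ᵀ.
Eliminating c: 7·(row 1) − 20·(row 2) gives 832·m = 7·(-185) − 20·(-33) = -635, so m = -635/832.
Then c = ((-33) − 20·(-635/832))/7 = -527/208.
At h = 6: P̂ = (-635/832)·(6) + (-527/208)·(1) = -2959/416.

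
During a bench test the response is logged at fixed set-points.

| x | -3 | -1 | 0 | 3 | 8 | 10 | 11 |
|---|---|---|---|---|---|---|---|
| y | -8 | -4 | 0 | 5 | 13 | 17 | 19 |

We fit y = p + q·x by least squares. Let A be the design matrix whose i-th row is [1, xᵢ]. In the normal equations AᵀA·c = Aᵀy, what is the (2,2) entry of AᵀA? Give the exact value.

Row 2 ↔ basis x, column 2 ↔ basis x, so (AᵀA)_{2,2} = Σᵢ (x)·(x) = (-3)·(-3) + (-1)·(-1) + (0)·(0) + (3)·(3) + (8)·(8) + (10)·(10) + (11)·(11) = 304.

304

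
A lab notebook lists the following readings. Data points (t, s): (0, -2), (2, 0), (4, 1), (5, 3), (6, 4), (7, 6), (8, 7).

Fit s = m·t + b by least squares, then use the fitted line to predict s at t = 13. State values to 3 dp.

The normal equations are: 194·m + 32·b = 141;  32·m + 7·b = 19.
Δ = 194·7 − 32² = 334.
m = (141·7 − 32·19)/334 = 379/334; b = (194·19 − 32·141)/334 = -413/167.
At t = 13: ŝ = (379/334)·(13) + (-413/167)·(1) = 4101/334.

ŝ = 12.278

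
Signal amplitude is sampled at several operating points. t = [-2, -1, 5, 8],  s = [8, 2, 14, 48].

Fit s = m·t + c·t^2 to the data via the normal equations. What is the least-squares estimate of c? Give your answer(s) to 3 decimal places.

c = 1.001

The normal system MᵀM·[m, c]ᵀ = Mᵀs is [[94, 628]; [628, 4738]]·[m, c]ᵀ = [436, 3456]ᵀ.
Eliminating c: 4738·(row 1) − 628·(row 2) gives 50988·m = 4738·436 − 628·3456 = -104600, so m = -26150/12747.
Then c = (3456 − 628·(-26150/12747))/4738 = 12764/12747.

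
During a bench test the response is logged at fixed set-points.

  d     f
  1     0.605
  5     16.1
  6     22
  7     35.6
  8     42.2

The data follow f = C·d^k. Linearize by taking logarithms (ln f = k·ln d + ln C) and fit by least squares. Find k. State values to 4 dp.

Linearized form: ln f = k·ln d + ln C. From the 5 transformed points,
AᵀA = [[13.9113, 7.4265]; [7.4265, 5]], rhs = [24.7443, 12.6821]ᵀ  (here Σln d = 7.4265, Σ(ln d)² = 13.9113, Σln f = 12.6821, Σln d·ln f = 24.7443).
Δ = 13.9113·5 − (7.4265)² = 14.4030; k = (24.7443·5 − 7.4265·12.6821)/14.4030 = 2.05078, ln C = (13.9113·12.6821 − 7.4265·24.7443)/14.4030 = -0.50963.

k = 2.0508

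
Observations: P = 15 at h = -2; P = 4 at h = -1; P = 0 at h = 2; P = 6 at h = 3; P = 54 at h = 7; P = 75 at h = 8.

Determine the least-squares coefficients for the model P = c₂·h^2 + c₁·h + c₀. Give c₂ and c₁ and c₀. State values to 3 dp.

Compute the Gram sums: Σh^2·h^2 = 6611, Σh^2·h = 881, Σh^2 = 131, Σh·h = 131, Σh = 17, Σ1 = 6.
And Σh^2·P = 7564, Σh·P = 962, ΣP = 154.
Row-reducing yields c₂ = 34301/21756, c₁ = -73055/21756, c₀ = 1374/1813.

c₂ = 1.577, c₁ = -3.358, c₀ = 0.758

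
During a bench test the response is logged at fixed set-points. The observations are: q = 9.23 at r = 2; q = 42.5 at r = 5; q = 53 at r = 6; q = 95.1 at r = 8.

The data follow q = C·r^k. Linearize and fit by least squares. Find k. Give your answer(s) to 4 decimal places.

k = 1.6584

With ln qᵢ as the transformed response and ln rᵢ as the regressor:
Sums: Σln r = 6.1738, Σ(ln r)² = 10.6052, Σln q = 14.4972, Σln r·ln q = 24.1606.
Normal system: [[10.6052, 6.1738]; [6.1738, 4]]·[k, ln C]ᵀ = [24.1606, 14.4972]ᵀ.
Slope k = (n·Σln r·ln q − Σln r·Σln q)/(n·Σ(ln r)² − (Σln r)²) = (4·24.1606 − 6.1738·14.4972)/4.3053 = 1.65841; ln C = (Σln q − k·Σln r)/n = 1.06462.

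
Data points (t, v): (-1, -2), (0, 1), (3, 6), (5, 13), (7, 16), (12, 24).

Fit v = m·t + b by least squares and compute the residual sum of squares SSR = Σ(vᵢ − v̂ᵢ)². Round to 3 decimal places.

SSR = 7.922

Setting ∂/∂m … = 0 gives: 228·m + 26·b = 485;  26·m + 6·b = 58.
Eliminating b: 6·(row 1) − 26·(row 2) gives 692·m = 6·485 − 26·58 = 1402, so m = 701/346.
Then b = (58 − 26·(701/346))/6 = 307/346.
Residuals: -149/173, 39/346, -167/173, 343/173, 161/173, -415/346; SSR = 2741/346.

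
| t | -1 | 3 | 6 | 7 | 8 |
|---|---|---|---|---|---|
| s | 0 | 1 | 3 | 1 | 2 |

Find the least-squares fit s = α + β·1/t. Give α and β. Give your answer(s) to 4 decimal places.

Setting ∂/∂α … = 0 gives: 5·α + (-13/56)·β = 7;  (-13/56)·α + (33161/28224)·β = 103/84.
(Σ1 = 5, Σ1/t = -13/56, Σ1/t·1/t = 33161/28224, Σs = 7, Σ1/t·s = 103/84.)
Eliminating β: (33161/28224)·(row 1) − (-13/56)·(row 2) gives (41071/7056)·α = (33161/28224)·7 − (-13/56)·(103/84) = 240161/28224, so α = 240161/164284.
Then β = ((103/84) − (-13/56)·(240161/164284))/(33161/28224) = 54726/41071.

α = 1.4619, β = 1.3325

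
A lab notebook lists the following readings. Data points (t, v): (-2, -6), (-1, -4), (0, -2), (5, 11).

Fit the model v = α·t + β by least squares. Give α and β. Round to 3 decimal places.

The normal system XᵀX·[α, β]ᵀ = Xᵀv is [[30, 2]; [2, 4]]·[α, β]ᵀ = [71, -1]ᵀ.
Determinant 30·4 − 2² = 116.
α = (71·4 − 2·(-1))/116 = 143/58; β = (30·(-1) − 2·71)/116 = -43/29.

α = 2.466, β = -1.483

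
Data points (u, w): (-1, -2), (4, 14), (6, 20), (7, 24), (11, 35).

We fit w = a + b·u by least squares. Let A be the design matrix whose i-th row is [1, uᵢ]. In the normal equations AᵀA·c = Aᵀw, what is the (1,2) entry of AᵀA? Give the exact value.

27

Row 1 ↔ basis 1, column 2 ↔ basis u, so (AᵀA)_{1,2} = Σᵢ u = (1)·(-1) + (1)·(4) + (1)·(6) + (1)·(7) + (1)·(11) = 27.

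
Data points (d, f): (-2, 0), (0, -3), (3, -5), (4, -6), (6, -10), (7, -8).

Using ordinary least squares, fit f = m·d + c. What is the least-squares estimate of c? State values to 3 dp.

Normal-equation sums: Σd·d = 114, Σd = 18, Σ1 = 6.
And Σd·f = -155, Σf = -32.
So AᵀA·[m, c]ᵀ = Aᵀf: [[114, 18]; [18, 6]]·[m, c]ᵀ = [-155, -32]ᵀ.
Eliminating c: 6·(row 1) − 18·(row 2) gives 360·m = 6·(-155) − 18·(-32) = -354, so m = -59/60.
Then c = ((-32) − 18·(-59/60))/6 = -143/60.

c = -2.383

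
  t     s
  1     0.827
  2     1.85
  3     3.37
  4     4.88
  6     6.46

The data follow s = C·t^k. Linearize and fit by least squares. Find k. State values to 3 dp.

k = 1.192

With ln sᵢ as the transformed response and ln tᵢ as the regressor:
Σln t = 4.9698, Σ(ln t)² = 6.8196, Σln s = 5.0909, Σln t·ln s = 7.3014.
Equations: 6.8196·k + 4.9698·ln C = 7.3014;  4.9698·k + 5·ln C = 5.0909.
Solving (det = 9.3990): k = 1.19224, ln C = -0.16686.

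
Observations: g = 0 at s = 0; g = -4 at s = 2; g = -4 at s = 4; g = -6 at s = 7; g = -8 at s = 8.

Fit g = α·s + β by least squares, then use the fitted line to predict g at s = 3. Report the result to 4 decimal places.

Sums needed: Σs·s = 133, Σs = 21, Σ1 = 5.
Right-hand side: Σs·g = -130, Σg = -22.
Determinant 133·5 − 21² = 224.
α = ((-130)·5 − 21·(-22))/224 = -47/56; β = (133·(-22) − 21·(-130))/224 = -7/8.
At s = 3: ĝ = (-47/56)·(3) + (-7/8)·(1) = -95/28.

ĝ = -3.3929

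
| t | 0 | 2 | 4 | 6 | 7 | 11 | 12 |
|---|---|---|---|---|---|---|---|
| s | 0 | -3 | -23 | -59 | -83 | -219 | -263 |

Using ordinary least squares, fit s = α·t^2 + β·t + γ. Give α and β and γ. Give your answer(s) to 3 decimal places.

The normal equations are: 39346·α + 3690·β + 370·γ = -70942;  3690·α + 370·β + 42·γ = -6598;  370·α + 42·β + 7·γ = -650.
(Σt^2·t^2 = 39346, Σt^2·t = 3690, Σt^2 = 370, Σt·t = 370, Σt = 42, Σ1 = 7, Σt^2·s = -70942, Σt·s = -6598, Σs = -650.)
Inverting the 3×3 Gram matrix, [α, β, γ]ᵀ = [-76771/38103, 28394/12701, 8668/38103]ᵀ.

α = -2.015, β = 2.236, γ = 0.227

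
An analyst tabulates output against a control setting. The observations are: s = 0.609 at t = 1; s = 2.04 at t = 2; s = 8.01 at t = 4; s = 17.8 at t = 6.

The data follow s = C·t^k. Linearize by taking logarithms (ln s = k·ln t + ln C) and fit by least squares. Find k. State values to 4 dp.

Let Y = ln s. Fitting Y = k·ln t + ln C by least squares:
AᵀA = [[5.6127, 3.8712]; [3.8712, 4]], rhs = [8.5375, 5.1769]ᵀ  (here Σln t = 3.8712, Σ(ln t)² = 5.6127, Σln s = 5.1769, Σln t·ln s = 8.5375).
Slope k = (n·Σln t·ln s − Σln t·Σln s)/(n·Σ(ln t)² − (Σln t)²) = (4·8.5375 − 3.8712·5.1769)/7.4645 = 1.89016; ln C = (Σln s − k·Σln t)/n = -0.53507.

k = 1.8902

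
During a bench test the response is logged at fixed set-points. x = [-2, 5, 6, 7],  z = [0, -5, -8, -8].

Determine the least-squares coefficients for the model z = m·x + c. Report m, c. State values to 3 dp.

m = -0.900, c = -1.650

Setting ∂/∂m … = 0 gives: 114·m + 16·c = -129;  16·m + 4·c = -21.
Δ = 114·4 − 16² = 200.
m = ((-129)·4 − 16·(-21))/200 = -9/10; c = (114·(-21) − 16·(-129))/200 = -33/20.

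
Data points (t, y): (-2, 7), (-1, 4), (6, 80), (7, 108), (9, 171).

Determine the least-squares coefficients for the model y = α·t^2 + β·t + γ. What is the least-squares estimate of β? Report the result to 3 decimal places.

The normal equations are: 10275·α + 1279·β + 171·γ = 22055;  1279·α + 171·β + 19·γ = 2757;  171·α + 19·β + 5·γ = 370.
Solving the 3×3 system (Gaussian elimination) gives α = 3787/1994, β = 20468/12961, γ = 78971/25922.

β = 1.579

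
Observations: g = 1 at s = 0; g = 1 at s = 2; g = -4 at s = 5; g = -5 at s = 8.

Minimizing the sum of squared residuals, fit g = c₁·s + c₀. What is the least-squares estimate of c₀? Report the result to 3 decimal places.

With design matrix M, MᵀM = [[93, 15]; [15, 4]] and Mᵀg = [-58, -7]ᵀ.
Δ = 93·4 − 15² = 147.
c₁ = ((-58)·4 − 15·(-7))/147 = -127/147; c₀ = (93·(-7) − 15·(-58))/147 = 73/49.

c₀ = 1.490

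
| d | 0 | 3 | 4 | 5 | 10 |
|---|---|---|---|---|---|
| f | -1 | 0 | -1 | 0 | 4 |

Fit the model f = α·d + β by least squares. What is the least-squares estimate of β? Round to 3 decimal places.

AᵀA·[α, β]ᵀ = Aᵀf reads: 150·α + 22·β = 36;  22·α + 5·β = 2.
Determinant 150·5 − 22² = 266.
α = (36·5 − 22·2)/266 = 68/133; β = (150·2 − 22·36)/266 = -246/133.

β = -1.850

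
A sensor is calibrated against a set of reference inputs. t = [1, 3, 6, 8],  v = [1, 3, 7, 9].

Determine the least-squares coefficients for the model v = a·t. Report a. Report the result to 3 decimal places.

The normal equations are: 110·a = 124.
(Σt·t = 110, Σt·v = 124.)
Hence a = 124 / 110 ≈ 1.12727.

a = 1.127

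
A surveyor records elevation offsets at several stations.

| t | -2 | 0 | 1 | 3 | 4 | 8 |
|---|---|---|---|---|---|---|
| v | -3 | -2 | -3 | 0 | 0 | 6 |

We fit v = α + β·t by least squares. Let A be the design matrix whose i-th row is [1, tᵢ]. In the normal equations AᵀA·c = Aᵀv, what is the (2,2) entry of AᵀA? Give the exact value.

Row 2 ↔ basis t, column 2 ↔ basis t, so (AᵀA)_{2,2} = Σᵢ (t)·(t) = (-2)·(-2) + (0)·(0) + (1)·(1) + (3)·(3) + (4)·(4) + (8)·(8) = 94.

94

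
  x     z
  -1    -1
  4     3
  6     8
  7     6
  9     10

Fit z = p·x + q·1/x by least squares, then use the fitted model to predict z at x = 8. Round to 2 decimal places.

Sums needed: Σx·x = 183, Σx·1/x = 5, Σ1/x·1/x = 71317/63504.
And Σx·z = 193, Σ1/x·z = 1273/252.
Eliminating q: (71317/63504)·(row 1) − 5·(row 2) gives (3821137/21168)·p = (71317/63504)·193 − 5·(1273/252) = 12160201/63504, so p = 12160201/11463411.
Then q = ((1273/252) − 5·(12160201/11463411))/(71317/63504) = -858564/3821137.
At x = 8: ẑ = (12160201/11463411)·(8) + (-858564/3821137)·(1/8) = 193919293/22926822.

ẑ = 8.46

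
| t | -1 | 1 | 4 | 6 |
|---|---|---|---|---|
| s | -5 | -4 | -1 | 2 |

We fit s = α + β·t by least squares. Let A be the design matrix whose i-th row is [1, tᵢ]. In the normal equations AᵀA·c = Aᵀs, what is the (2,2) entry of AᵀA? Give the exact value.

Row 2 ↔ basis t, column 2 ↔ basis t, so (AᵀA)_{2,2} = Σᵢ (t)·(t) = (-1)·(-1) + (1)·(1) + (4)·(4) + (6)·(6) = 54.

54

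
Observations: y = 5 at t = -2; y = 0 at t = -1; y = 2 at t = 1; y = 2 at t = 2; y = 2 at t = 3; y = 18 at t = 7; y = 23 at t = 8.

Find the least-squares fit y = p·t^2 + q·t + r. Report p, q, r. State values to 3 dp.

The normal equations are: 6612·p + 882·q + 132·r = 2402;  882·p + 132·q + 18·r = 312;  132·p + 18·q + 7·r = 52.
Row-reducing yields p = 2092/4917, q = -1005/1639, r = 1610/1639.

p = 0.425, q = -0.613, r = 0.982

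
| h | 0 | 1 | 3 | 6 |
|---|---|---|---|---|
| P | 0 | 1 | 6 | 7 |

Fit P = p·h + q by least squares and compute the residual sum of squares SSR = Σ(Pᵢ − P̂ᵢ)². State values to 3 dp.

Setting ∂/∂p … = 0 gives: 46·p + 10·q = 61;  10·p + 4·q = 14.
Δ = 46·4 − 10² = 84.
p = (61·4 − 10·14)/84 = 26/21; q = (46·14 − 10·61)/84 = 17/42.
Residuals: -17/42, -9/14, 79/42, -5/6; SSR = 101/21.

SSR = 4.810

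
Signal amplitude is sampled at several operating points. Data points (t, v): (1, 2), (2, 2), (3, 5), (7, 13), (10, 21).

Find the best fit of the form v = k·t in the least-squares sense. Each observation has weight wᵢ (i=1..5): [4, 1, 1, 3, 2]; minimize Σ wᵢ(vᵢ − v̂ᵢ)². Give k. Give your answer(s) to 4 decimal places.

k = 1.9780

Entries of XᵀWX: Σwᵢ·t·t = 364.
Right-hand side: Σwᵢ·t·v = 720.
Normal equations: [[364]]·[k]ᵀ = [720]ᵀ.
k = 720/364 = 1.97802.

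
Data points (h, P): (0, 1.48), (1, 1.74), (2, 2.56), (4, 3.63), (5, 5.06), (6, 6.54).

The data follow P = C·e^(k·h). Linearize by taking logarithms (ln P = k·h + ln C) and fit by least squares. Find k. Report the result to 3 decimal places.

Taking logs, ln P = k·h + ln C, so regress ln P on h.
Σh = 18.0000, Σ(h)² = 82.0000, Σln P = 6.6745, Σh·ln P = 26.9653.
Equations: 82.0000·k + 18.0000·ln C = 26.9653;  18.0000·k + 6·ln C = 6.6745.
Slope k = (n·Σh·ln P − Σh·Σln P)/(n·Σ(h)² − (Σh)²) = (6·26.9653 − 18.0000·6.6745)/168.0000 = 0.24792; ln C = (Σln P − k·Σh)/n = 0.36864.

k = 0.248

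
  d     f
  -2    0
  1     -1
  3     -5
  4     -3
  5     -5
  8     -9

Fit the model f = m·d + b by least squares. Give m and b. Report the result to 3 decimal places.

m = -0.887, b = -1.025

Entries of MᵀM: Σd·d = 119, Σd = 19, Σ1 = 6.
And Σd·f = -125, Σf = -23.
Eliminating b: 6·(row 1) − 19·(row 2) gives 353·m = 6·(-125) − 19·(-23) = -313, so m = -313/353.
Then b = ((-23) − 19·(-313/353))/6 = -362/353.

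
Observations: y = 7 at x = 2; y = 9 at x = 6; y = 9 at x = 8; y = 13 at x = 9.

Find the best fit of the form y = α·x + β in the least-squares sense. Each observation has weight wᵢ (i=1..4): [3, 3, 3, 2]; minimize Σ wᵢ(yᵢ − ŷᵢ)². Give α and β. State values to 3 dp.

α = 0.615, β = 5.490

From the data, Σwᵢ·x·x = 474, Σwᵢ·x = 66, Σwᵢ·1 = 11.
For MᵀWy: Σwᵢ·x·y = 654, Σwᵢ·y = 101.
Normal equations: [[474, 66]; [66, 11]]·[α, β]ᵀ = [654, 101]ᵀ.
Δ = 474·11 − 66² = 858.
α = (654·11 − 66·101)/858 = 8/13; β = (474·101 − 66·654)/858 = 785/143.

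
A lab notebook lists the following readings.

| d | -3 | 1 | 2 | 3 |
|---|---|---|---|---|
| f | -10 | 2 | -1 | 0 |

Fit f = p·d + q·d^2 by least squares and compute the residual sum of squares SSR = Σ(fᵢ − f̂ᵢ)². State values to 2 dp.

SSR = 4.54

MᵀM·[p, q]ᵀ = Mᵀf reads: 23·p + 9·q = 30;  9·p + 179·q = -92.
(Σd·d = 23, Σd·d^2 = 9, Σd^2·d^2 = 179, Σd·f = 30, Σd^2·f = -92.)
det = 23·179 − 9² = 4036.
p = (30·179 − 9·(-92))/4036 = 3099/2018; q = (23·(-92) − 9·30)/4036 = -1193/2018.
Residuals: -73/1009, 1065/1009, -1722/1009, 720/1009; SSR = 4582/1009.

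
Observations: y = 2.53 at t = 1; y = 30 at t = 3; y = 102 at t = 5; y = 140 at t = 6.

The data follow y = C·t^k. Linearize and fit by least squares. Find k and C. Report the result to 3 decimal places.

k = 2.263, C = 2.531

Linearized form: ln y = k·ln t + ln C. From the 4 transformed points,
Σln t = 4.4998, Σ(ln t)² = 7.0076, Σln y = 13.8960, Σln t·ln y = 20.0344.
Equations: 7.0076·k + 4.4998·ln C = 20.0344;  4.4998·k + 4·ln C = 13.8960.
Slope k = (n·Σln t·ln y − Σln t·Σln y)/(n·Σ(ln t)² − (Σln t)²) = (4·20.0344 − 4.4998·13.8960)/7.7823 = 2.26261; ln C = (Σln y − k·Σln t)/n = 0.92868, so C = exp(0.92868) = 2.53117.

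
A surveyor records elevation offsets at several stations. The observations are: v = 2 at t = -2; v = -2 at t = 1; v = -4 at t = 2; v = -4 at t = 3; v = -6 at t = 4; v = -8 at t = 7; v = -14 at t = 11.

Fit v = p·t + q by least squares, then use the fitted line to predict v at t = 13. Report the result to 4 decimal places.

v̂ = -16.0585

Sums needed: Σt·t = 204, Σt = 26, Σ1 = 7.
For Mᵀv: Σt·v = -260, Σv = -36.
So MᵀM·[p, q]ᵀ = Mᵀv: [[204, 26]; [26, 7]]·[p, q]ᵀ = [-260, -36]ᵀ.
Eliminating q: 7·(row 1) − 26·(row 2) gives 752·p = 7·(-260) − 26·(-36) = -884, so p = -221/188.
Then q = ((-36) − 26·(-221/188))/7 = -73/94.
At t = 13: v̂ = (-221/188)·(13) + (-73/94)·(1) = -3019/188.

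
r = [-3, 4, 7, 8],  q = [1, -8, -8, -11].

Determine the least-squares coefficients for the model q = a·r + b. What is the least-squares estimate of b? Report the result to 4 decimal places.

From the data, Σr·r = 138, Σr = 16, Σ1 = 4.
And Σr·q = -179, Σq = -26.
MᵀM·[a, b]ᵀ = Mᵀq becomes [[138, 16]; [16, 4]]·[a, b]ᵀ = [-179, -26]ᵀ.
det = 138·4 − 16² = 296.
a = ((-179)·4 − 16·(-26))/296 = -75/74; b = (138·(-26) − 16·(-179))/296 = -181/74.

b = -2.4459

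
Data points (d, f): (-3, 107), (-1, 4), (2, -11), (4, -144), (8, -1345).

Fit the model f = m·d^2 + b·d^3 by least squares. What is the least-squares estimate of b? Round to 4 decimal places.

b = -2.9955

Forming AᵀA = [[4450, 33580]; [33580, 267034]] and Aᵀf = [-87461, -700837]ᵀ gives AᵀA·[m, b]ᵀ = Aᵀf.
Eliminating b: 267034·(row 1) − 33580·(row 2) gives 60684900·m = 267034·(-87461) − 33580·(-700837) = 179045786, so m = 1226341/415650.
Then b = ((-700837) − 33580·(1226341/415650))/267034 = -18178427/6068490.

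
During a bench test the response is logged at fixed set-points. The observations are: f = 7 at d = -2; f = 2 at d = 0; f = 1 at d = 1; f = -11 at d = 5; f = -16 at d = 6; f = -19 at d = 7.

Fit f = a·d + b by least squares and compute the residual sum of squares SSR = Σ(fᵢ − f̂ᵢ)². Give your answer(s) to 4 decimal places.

SSR = 7.0474

From the data, Σd·d = 115, Σd = 17, Σ1 = 6.
Moment sums: Σd·f = -297, Σf = -36.
Determinant 115·6 − 17² = 401.
a = ((-297)·6 − 17·(-36))/401 = -1170/401; b = (115·(-36) − 17·(-297))/401 = 909/401.
Residuals: -442/401, -107/401, 662/401, 530/401, -305/401, -338/401; SSR = 2826/401.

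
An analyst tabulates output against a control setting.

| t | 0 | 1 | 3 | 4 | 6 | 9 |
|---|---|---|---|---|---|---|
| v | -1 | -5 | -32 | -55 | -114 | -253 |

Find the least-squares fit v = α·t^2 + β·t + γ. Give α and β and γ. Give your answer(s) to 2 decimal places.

α = -2.96, β = -1.34, γ = -1.06

Sums needed: Σt^2·t^2 = 8195, Σt^2·t = 1037, Σt^2 = 143, Σt·t = 143, Σt = 23, Σ1 = 6.
Moment sums: Σt^2·v = -25770, Σt·v = -3282, Σv = -460.
Solving the 3×3 system (Gaussian elimination) gives α = -2483/840, β = -1129/840, γ = -149/140.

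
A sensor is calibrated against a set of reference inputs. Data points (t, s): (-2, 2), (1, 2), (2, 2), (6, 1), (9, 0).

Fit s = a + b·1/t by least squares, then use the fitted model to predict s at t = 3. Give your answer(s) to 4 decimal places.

The normal system MᵀM·[a, b]ᵀ = Mᵀs is [[5, 23/18]; [23/18, 499/324]]·[a, b]ᵀ = [7, 13/6]ᵀ.
Δ = 5·(499/324) − (23/18)² = 983/162.
a = (7·(499/324) − (23/18)·(13/6))/(983/162) = 1298/983; b = (5·(13/6) − (23/18)·7)/(983/162) = 306/983.
At t = 3: ŝ = (1298/983)·(1) + (306/983)·(1/3) = 1400/983.

ŝ = 1.4242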